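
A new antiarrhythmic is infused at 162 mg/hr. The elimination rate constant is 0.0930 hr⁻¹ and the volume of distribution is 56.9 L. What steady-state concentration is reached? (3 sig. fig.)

30.6 µg/mL

CL = k · V = 0.0930 × 56.9 = 5.292 L/hr
Css = rate / CL = 162 / 5.292 ≈ 30.6 µg/mL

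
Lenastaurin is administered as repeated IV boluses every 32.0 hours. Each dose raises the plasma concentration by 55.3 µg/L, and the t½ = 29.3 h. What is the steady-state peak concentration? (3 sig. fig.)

k = ln 2 / 29.3 = 0.02366 h⁻¹
Fraction remaining after one interval: e^(−kτ) = e^(−0.02366 × 32.0) = 0.4691
R = 1 / (1 − 0.4691) = 1.883
Css,max = 55.3 × 1.883 ≈ 104 µg/L

104 µg/L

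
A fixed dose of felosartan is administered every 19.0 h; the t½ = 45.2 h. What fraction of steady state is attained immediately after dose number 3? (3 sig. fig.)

0.583

k = ln 2 / 45.2 = 0.01534 h⁻¹
f_n = 1 − e^(−nkτ) = 1 − e^(−3 × 0.01534 × 19.0) = 1 − e^(−0.8741) = 1 − 0.4172 ≈ 0.583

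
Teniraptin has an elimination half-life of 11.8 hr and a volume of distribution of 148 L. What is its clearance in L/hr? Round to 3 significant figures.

8.69 L/hr

k = ln 2 / t½ = ln 2 / 11.8 = 0.05874 hr⁻¹
CL = k · V = 0.05874 × 148 ≈ 8.69 L/hr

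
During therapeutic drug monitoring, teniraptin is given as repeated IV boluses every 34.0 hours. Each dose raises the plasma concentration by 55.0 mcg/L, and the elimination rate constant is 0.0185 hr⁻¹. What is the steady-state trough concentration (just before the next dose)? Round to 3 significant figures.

62.8 mcg/L

Fraction remaining after one interval: e^(−kτ) = e^(−0.01850 × 34.0) = 0.5331
R = 1 / (1 − 0.5331) = 2.142
Css,max = 55.0 × 2.142 = 117.8 mcg/L
Css,min = Css,max × e^(−kτ) = 117.8 × 0.5331 ≈ 62.8 mcg/L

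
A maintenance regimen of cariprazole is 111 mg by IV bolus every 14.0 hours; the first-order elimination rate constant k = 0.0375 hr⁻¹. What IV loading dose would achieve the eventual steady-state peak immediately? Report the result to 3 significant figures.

Accumulation ratio R = 1 / (1 − e^(−kτ)) = 1 / (1 − e^(−0.03750×14.0)) = 1 / (1 − 0.5916) = 2.448
Loading dose = maintenance dose × R = 111 × 2.448 ≈ 272 mg

272 mg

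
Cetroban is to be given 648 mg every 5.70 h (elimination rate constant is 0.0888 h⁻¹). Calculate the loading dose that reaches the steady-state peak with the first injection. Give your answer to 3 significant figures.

Accumulation ratio R = 1 / (1 − e^(−kτ)) = 1 / (1 − e^(−0.08880×5.70)) = 1 / (1 − 0.6028) = 2.518
Loading dose = maintenance dose × R = 648 × 2.518 ≈ 1630 mg

1630 mg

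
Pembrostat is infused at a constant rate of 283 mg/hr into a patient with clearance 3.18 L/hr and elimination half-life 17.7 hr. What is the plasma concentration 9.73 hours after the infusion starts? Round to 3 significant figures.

28.2 mg/L

Css = rate / CL = 283 / 3.18 = 88.99 mg/L
k = ln 2 / 17.7 = 0.03916 hr⁻¹
C(t) = Css (1 − e^(−kt)) = 88.99 × (1 − e^(−0.3810)) = 88.99 × 0.3168 ≈ 28.2 mg/L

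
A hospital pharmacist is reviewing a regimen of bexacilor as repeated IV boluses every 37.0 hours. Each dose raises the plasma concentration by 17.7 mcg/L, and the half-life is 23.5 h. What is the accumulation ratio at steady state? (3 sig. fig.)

k = ln 2 / 23.5 = 0.02950 h⁻¹
Fraction remaining after one interval: e^(−kτ) = e^(−0.02950 × 37.0) = 0.3358
R = 1 / (1 − 0.3358) = 1 / 0.6642 ≈ 1.51

1.51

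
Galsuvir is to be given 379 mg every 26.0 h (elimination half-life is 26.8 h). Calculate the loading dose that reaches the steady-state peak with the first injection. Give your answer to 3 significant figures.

k = ln 2 / 26.8 = 0.02586 h⁻¹
Accumulation ratio R = 1 / (1 − e^(−kτ)) = 1 / (1 − e^(−0.02586×26.0)) = 1 / (1 − 0.5105) = 2.043
Loading dose = maintenance dose × R = 379 × 2.043 ≈ 774 mg

774 mg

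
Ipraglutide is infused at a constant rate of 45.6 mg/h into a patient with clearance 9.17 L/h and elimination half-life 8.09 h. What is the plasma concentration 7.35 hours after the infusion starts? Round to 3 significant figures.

Css = rate / CL = 45.6 / 9.17 = 4.973 µg/mL
k = ln 2 / 8.09 = 0.08568 h⁻¹
C(t) = Css (1 − e^(−kt)) = 4.973 × (1 − e^(−0.6297)) = 4.973 × 0.4673 ≈ 2.32 µg/mL

2.32 µg/mL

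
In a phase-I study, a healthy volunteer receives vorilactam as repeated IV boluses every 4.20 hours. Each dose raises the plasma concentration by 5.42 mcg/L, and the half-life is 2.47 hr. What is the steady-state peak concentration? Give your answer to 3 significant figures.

k = ln 2 / 2.47 = 0.2806 hr⁻¹
Fraction remaining after one interval: e^(−kτ) = e^(−0.2806 × 4.20) = 0.3077
R = 1 / (1 − 0.3077) = 1.444
Css,max = 5.42 × 1.444 ≈ 7.83 mcg/L

7.83 mcg/L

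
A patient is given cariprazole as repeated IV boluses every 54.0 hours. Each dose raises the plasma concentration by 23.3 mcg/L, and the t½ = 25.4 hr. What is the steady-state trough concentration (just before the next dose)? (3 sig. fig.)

6.92 mcg/L

k = ln 2 / 25.4 = 0.02729 hr⁻¹
Fraction remaining after one interval: e^(−kτ) = e^(−0.02729 × 54.0) = 0.2291
R = 1 / (1 − 0.2291) = 1.297
Css,max = 23.3 × 1.297 = 30.22 mcg/L
Css,min = Css,max × e^(−kτ) = 30.22 × 0.2291 ≈ 6.92 mcg/L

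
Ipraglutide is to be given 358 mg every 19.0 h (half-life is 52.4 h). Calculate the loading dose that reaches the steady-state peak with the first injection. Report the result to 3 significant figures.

1610 mg

k = ln 2 / 52.4 = 0.01323 h⁻¹
Accumulation ratio R = 1 / (1 − e^(−kτ)) = 1 / (1 − e^(−0.01323×19.0)) = 1 / (1 − 0.7778) = 4.500
Loading dose = maintenance dose × R = 358 × 4.500 ≈ 1610 mg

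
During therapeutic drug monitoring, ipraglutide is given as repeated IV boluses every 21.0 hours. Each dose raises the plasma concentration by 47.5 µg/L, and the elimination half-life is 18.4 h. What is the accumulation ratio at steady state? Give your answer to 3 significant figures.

k = ln 2 / 18.4 = 0.03767 h⁻¹
Fraction remaining after one interval: e^(−kτ) = e^(−0.03767 × 21.0) = 0.4533
R = 1 / (1 − 0.4533) = 1 / 0.5467 ≈ 1.83

1.83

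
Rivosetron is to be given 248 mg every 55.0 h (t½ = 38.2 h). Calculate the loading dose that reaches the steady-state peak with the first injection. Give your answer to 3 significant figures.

393 mg

k = ln 2 / 38.2 = 0.01815 h⁻¹
Accumulation ratio R = 1 / (1 − e^(−kτ)) = 1 / (1 − e^(−0.01815×55.0)) = 1 / (1 − 0.3686) = 1.584
Loading dose = maintenance dose × R = 248 × 1.584 ≈ 393 mg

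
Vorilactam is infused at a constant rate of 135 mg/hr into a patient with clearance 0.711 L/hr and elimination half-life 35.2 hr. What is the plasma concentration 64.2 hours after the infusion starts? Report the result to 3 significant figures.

Css = rate / CL = 135 / 0.711 = 189.9 mg/L
k = ln 2 / 35.2 = 0.01969 hr⁻¹
C(t) = Css (1 − e^(−kt)) = 189.9 × (1 − e^(−1.264)) = 189.9 × 0.7175 ≈ 136 mg/L

136 mg/L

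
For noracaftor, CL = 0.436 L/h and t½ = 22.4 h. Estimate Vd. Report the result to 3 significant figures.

14.1 L

k = ln 2 / t½ = ln 2 / 22.4 = 0.03094 h⁻¹
V = CL / k = 0.436 / 0.03094 ≈ 14.1 L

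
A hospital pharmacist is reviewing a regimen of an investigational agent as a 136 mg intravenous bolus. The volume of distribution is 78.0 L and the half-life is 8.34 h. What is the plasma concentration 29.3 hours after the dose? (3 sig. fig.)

0.153 mg/L

C₀ = dose / V = 136 / 78.0 = 1.744 mg/L
k = ln 2 / 8.34 = 0.08311 h⁻¹
C(t) = C₀ e^(−kt) = 1.744 × e^(−0.08311 × 29.3) = 1.744 × e^(−2.435) = 1.744 × 0.08758 ≈ 0.153 mg/L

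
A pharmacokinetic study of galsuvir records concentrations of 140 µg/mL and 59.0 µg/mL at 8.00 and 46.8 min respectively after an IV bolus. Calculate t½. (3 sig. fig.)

31.1 minutes

k = ln(C₁/C₂) / (t₂ − t₁) = ln(140/59.0) / (46.8 − 8.00)
  = 0.8641 / 38.80 = 0.02227 min⁻¹
t½ = ln 2 / k = ln 2 / 0.02227 ≈ 31.1 minutes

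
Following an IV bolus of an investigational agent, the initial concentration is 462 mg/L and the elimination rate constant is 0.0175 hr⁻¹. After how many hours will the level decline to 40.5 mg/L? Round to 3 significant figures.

C(t) = C₀ e^(−kt)  ⇒  t = ln(C₀/C) / k
t = ln(462/40.5) / 0.01750 = 2.434 / 0.01750 ≈ 139 hours

139 hours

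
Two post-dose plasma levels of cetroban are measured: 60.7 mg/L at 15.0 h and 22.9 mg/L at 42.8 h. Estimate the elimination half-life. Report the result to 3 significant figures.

19.8 hours

k = ln(C₁/C₂) / (t₂ − t₁) = ln(60.7/22.9) / (42.8 − 15.0)
  = 0.9748 / 27.80 = 0.03506 h⁻¹
t½ = ln 2 / k = ln 2 / 0.03506 ≈ 19.8 hours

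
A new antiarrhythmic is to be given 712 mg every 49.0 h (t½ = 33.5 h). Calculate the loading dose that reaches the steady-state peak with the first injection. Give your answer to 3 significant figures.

1120 mg

k = ln 2 / 33.5 = 0.02069 h⁻¹
Accumulation ratio R = 1 / (1 − e^(−kτ)) = 1 / (1 − e^(−0.02069×49.0)) = 1 / (1 − 0.3628) = 1.569
Loading dose = maintenance dose × R = 712 × 1.569 ≈ 1120 mg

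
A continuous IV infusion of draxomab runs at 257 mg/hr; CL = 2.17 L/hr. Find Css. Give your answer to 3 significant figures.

Css = infusion rate / CL = 257 / 2.17 ≈ 118 mg/L

118 mg/L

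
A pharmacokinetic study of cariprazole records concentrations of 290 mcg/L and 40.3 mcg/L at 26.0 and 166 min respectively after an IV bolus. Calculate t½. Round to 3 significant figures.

k = ln(C₁/C₂) / (t₂ − t₁) = ln(290/40.3) / (166 − 26.0)
  = 1.974 / 140.0 = 0.01410 min⁻¹
t½ = ln 2 / k = ln 2 / 0.01410 ≈ 49.2 minutes

49.2 minutes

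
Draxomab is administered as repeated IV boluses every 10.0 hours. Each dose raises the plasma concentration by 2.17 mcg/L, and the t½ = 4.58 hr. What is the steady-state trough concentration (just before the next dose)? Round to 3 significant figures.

k = ln 2 / 4.58 = 0.1513 hr⁻¹
Fraction remaining after one interval: e^(−kτ) = e^(−0.1513 × 10.0) = 0.2202
R = 1 / (1 − 0.2202) = 1.282
Css,max = 2.17 × 1.282 = 2.783 mcg/L
Css,min = Css,max × e^(−kτ) = 2.783 × 0.2202 ≈ 0.613 mcg/L

0.613 mcg/L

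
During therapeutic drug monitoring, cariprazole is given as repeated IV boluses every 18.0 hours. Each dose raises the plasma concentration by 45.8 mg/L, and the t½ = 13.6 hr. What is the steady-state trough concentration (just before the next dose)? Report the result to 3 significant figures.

k = ln 2 / 13.6 = 0.05097 hr⁻¹
Fraction remaining after one interval: e^(−kτ) = e^(−0.05097 × 18.0) = 0.3996
R = 1 / (1 − 0.3996) = 1.665
Css,max = 45.8 × 1.665 = 76.28 mg/L
Css,min = Css,max × e^(−kτ) = 76.28 × 0.3996 ≈ 30.5 mg/L

30.5 mg/L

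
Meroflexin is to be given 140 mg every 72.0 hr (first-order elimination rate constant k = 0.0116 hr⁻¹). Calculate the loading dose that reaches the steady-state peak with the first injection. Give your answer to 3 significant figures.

Accumulation ratio R = 1 / (1 − e^(−kτ)) = 1 / (1 − e^(−0.01160×72.0)) = 1 / (1 − 0.4338) = 1.766
Loading dose = maintenance dose × R = 140 × 1.766 ≈ 247 mg

247 mg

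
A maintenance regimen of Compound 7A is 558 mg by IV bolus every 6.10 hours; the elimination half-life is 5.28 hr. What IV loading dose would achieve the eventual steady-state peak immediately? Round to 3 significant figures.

1010 mg

k = ln 2 / 5.28 = 0.1313 hr⁻¹
Accumulation ratio R = 1 / (1 − e^(−kτ)) = 1 / (1 − e^(−0.1313×6.10)) = 1 / (1 − 0.4490) = 1.815
Loading dose = maintenance dose × R = 558 × 1.815 ≈ 1010 mg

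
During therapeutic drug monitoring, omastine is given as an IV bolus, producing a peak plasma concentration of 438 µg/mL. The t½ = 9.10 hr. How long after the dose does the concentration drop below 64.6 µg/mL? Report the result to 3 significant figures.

k = ln 2 / 9.10 = 0.07617 hr⁻¹
C(t) = C₀ e^(−kt)  ⇒  t = ln(C₀/C) / k
t = ln(438/64.6) / 0.07617 = 1.914 / 0.07617 ≈ 25.1 hours

25.1 hours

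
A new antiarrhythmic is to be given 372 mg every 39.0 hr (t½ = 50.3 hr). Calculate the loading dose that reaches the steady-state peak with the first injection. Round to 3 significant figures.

895 mg

k = ln 2 / 50.3 = 0.01378 hr⁻¹
Accumulation ratio R = 1 / (1 − e^(−kτ)) = 1 / (1 − e^(−0.01378×39.0)) = 1 / (1 − 0.5842) = 2.405
Loading dose = maintenance dose × R = 372 × 2.405 ≈ 895 mg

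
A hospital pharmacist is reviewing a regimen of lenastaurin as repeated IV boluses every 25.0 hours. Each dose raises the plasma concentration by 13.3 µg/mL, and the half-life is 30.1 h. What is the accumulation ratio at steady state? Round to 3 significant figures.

k = ln 2 / 30.1 = 0.02303 h⁻¹
Fraction remaining after one interval: e^(−kτ) = e^(−0.02303 × 25.0) = 0.5623
R = 1 / (1 − 0.5623) = 1 / 0.4377 ≈ 2.28

2.28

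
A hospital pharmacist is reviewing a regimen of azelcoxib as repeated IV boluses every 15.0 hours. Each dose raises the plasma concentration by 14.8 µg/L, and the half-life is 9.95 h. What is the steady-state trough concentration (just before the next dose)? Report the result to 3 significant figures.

k = ln 2 / 9.95 = 0.06966 h⁻¹
Fraction remaining after one interval: e^(−kτ) = e^(−0.06966 × 15.0) = 0.3517
R = 1 / (1 − 0.3517) = 1.543
Css,max = 14.8 × 1.543 = 22.83 µg/L
Css,min = Css,max × e^(−kτ) = 22.83 × 0.3517 ≈ 8.03 µg/L

8.03 µg/L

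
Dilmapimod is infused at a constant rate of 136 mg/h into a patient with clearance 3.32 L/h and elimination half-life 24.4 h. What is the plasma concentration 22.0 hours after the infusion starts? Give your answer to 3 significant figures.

Css = rate / CL = 136 / 3.32 = 40.96 µg/mL
k = ln 2 / 24.4 = 0.02841 h⁻¹
C(t) = Css (1 − e^(−kt)) = 40.96 × (1 − e^(−0.6250)) = 40.96 × 0.4647 ≈ 19.0 µg/mL

19.0 µg/mL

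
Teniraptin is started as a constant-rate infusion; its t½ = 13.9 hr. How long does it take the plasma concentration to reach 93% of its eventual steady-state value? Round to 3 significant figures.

k = ln 2 / 13.9 = 0.04987 hr⁻¹
f = 1 − e^(−kt)  ⇒  t = −ln(1 − f) / k
t = −ln(1 − 0.93) / 0.04987 = 2.659 / 0.04987 ≈ 53.3 hours

53.3 hours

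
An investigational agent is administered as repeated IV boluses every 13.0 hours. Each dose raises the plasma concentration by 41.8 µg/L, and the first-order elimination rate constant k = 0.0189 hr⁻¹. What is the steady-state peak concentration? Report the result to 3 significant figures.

Fraction remaining after one interval: e^(−kτ) = e^(−0.01890 × 13.0) = 0.7822
R = 1 / (1 − 0.7822) = 4.590
Css,max = 41.8 × 4.590 ≈ 192 µg/L

192 µg/L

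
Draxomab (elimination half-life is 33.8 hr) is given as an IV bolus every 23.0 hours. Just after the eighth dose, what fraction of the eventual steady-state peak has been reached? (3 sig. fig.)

k = ln 2 / 33.8 = 0.02051 hr⁻¹
f_n = 1 − e^(−nkτ) = 1 − e^(−8 × 0.02051 × 23.0) = 1 − e^(−3.773) = 1 − 0.02298 ≈ 0.977

0.977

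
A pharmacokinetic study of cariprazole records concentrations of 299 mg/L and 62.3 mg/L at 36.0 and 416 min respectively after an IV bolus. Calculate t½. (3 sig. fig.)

k = ln(C₁/C₂) / (t₂ − t₁) = ln(299/62.3) / (416 − 36.0)
  = 1.568 / 380.0 = 0.004128 min⁻¹
t½ = ln 2 / k = ln 2 / 0.004128 ≈ 168 minutes

168 minutes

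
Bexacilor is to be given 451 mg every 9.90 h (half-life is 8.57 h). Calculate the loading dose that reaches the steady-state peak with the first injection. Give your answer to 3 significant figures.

819 mg

k = ln 2 / 8.57 = 0.08088 h⁻¹
Accumulation ratio R = 1 / (1 − e^(−kτ)) = 1 / (1 − e^(−0.08088×9.90)) = 1 / (1 − 0.4490) = 1.815
Loading dose = maintenance dose × R = 451 × 1.815 ≈ 819 mg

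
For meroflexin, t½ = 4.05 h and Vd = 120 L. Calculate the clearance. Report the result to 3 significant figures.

k = ln 2 / t½ = ln 2 / 4.05 = 0.1711 h⁻¹
CL = k · V = 0.1711 × 120 ≈ 20.5 L/h

20.5 L/h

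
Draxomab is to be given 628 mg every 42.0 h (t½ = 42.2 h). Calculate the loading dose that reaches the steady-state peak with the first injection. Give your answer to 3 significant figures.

1260 mg

k = ln 2 / 42.2 = 0.01643 h⁻¹
Accumulation ratio R = 1 / (1 − e^(−kτ)) = 1 / (1 − e^(−0.01643×42.0)) = 1 / (1 − 0.5016) = 2.007
Loading dose = maintenance dose × R = 628 × 2.007 ≈ 1260 mg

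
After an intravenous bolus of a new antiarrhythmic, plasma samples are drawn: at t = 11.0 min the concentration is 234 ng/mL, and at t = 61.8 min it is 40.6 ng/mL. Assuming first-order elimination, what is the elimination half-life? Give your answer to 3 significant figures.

20.1 minutes

k = ln(C₁/C₂) / (t₂ − t₁) = ln(234/40.6) / (61.8 − 11.0)
  = 1.752 / 50.80 = 0.03448 min⁻¹
t½ = ln 2 / k = ln 2 / 0.03448 ≈ 20.1 minutes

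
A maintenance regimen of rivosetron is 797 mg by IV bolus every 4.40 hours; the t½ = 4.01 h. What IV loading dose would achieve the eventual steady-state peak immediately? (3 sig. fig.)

1500 mg

k = ln 2 / 4.01 = 0.1729 h⁻¹
Accumulation ratio R = 1 / (1 − e^(−kτ)) = 1 / (1 − e^(−0.1729×4.40)) = 1 / (1 − 0.4674) = 1.878
Loading dose = maintenance dose × R = 797 × 1.878 ≈ 1500 mg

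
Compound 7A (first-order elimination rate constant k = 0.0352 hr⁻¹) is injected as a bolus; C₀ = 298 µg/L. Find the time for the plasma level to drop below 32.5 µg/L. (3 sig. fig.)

C(t) = C₀ e^(−kt)  ⇒  t = ln(C₀/C) / k
t = ln(298/32.5) / 0.03520 = 2.216 / 0.03520 ≈ 63.0 hours

63.0 hours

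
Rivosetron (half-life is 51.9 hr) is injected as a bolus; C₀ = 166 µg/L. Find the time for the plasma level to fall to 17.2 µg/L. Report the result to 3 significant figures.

k = ln 2 / 51.9 = 0.01336 hr⁻¹
C(t) = C₀ e^(−kt)  ⇒  t = ln(C₀/C) / k
t = ln(166/17.2) / 0.01336 = 2.267 / 0.01336 ≈ 170 hours

170 hours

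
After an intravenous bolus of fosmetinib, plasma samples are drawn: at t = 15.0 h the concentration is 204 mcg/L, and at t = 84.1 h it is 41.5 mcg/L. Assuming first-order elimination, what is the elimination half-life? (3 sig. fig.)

k = ln(C₁/C₂) / (t₂ − t₁) = ln(204/41.5) / (84.1 − 15.0)
  = 1.592 / 69.10 = 0.02305 h⁻¹
t½ = ln 2 / k = ln 2 / 0.02305 ≈ 30.1 hours

30.1 hours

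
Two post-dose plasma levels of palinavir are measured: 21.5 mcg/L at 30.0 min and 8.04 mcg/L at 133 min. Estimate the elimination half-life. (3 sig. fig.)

k = ln(C₁/C₂) / (t₂ − t₁) = ln(21.5/8.04) / (133 − 30.0)
  = 0.9836 / 103.0 = 0.009550 min⁻¹
t½ = ln 2 / k = ln 2 / 0.009550 ≈ 72.6 minutes

72.6 minutes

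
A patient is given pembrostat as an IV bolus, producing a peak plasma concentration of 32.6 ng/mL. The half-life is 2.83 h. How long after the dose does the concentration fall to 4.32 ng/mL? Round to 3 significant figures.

k = ln 2 / 2.83 = 0.2449 h⁻¹
C(t) = C₀ e^(−kt)  ⇒  t = ln(C₀/C) / k
t = ln(32.6/4.32) / 0.2449 = 2.021 / 0.2449 ≈ 8.25 hours

8.25 hours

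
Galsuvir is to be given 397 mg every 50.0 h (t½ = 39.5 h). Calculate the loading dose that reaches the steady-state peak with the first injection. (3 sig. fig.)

680 mg

k = ln 2 / 39.5 = 0.01755 h⁻¹
Accumulation ratio R = 1 / (1 − e^(−kτ)) = 1 / (1 − e^(−0.01755×50.0)) = 1 / (1 − 0.4159) = 1.712
Loading dose = maintenance dose × R = 397 × 1.712 ≈ 680 mg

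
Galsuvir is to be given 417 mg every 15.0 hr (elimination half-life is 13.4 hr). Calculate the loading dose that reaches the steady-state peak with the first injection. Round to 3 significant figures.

773 mg

k = ln 2 / 13.4 = 0.05173 hr⁻¹
Accumulation ratio R = 1 / (1 − e^(−kτ)) = 1 / (1 − e^(−0.05173×15.0)) = 1 / (1 − 0.4603) = 1.853
Loading dose = maintenance dose × R = 417 × 1.853 ≈ 773 mg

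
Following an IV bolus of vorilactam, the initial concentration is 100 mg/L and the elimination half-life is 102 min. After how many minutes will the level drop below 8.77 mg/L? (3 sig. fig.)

k = ln 2 / 102 = 0.006796 min⁻¹
C(t) = C₀ e^(−kt)  ⇒  t = ln(C₀/C) / k
t = ln(100/8.77) / 0.006796 = 2.434 / 0.006796 ≈ 358 minutes

358 minutes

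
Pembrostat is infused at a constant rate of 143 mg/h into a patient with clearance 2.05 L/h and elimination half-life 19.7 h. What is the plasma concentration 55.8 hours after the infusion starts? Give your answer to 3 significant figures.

Css = rate / CL = 143 / 2.05 = 69.76 mg/L
k = ln 2 / 19.7 = 0.03519 h⁻¹
C(t) = Css (1 − e^(−kt)) = 69.76 × (1 − e^(−1.963)) = 69.76 × 0.8596 ≈ 60.0 mg/L

60.0 mg/L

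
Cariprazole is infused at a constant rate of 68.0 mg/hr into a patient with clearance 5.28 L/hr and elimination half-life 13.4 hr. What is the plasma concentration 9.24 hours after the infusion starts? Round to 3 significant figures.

4.89 µg/mL

Css = rate / CL = 68.0 / 5.28 = 12.88 µg/mL
k = ln 2 / 13.4 = 0.05173 hr⁻¹
C(t) = Css (1 − e^(−kt)) = 12.88 × (1 − e^(−0.4780)) = 12.88 × 0.3800 ≈ 4.89 µg/mL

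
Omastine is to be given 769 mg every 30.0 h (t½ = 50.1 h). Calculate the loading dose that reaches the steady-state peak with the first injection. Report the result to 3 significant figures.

k = ln 2 / 50.1 = 0.01384 h⁻¹
Accumulation ratio R = 1 / (1 − e^(−kτ)) = 1 / (1 − e^(−0.01384×30.0)) = 1 / (1 − 0.6603) = 2.944
Loading dose = maintenance dose × R = 769 × 2.944 ≈ 2260 mg

2260 mg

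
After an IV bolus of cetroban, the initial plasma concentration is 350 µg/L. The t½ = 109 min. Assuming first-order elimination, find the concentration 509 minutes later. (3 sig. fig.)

13.8 µg/L

k = ln 2 / 109 = 0.006359 min⁻¹
509 min is 4.670 half-lives, so C = 350 × (1/2)^4.670 = 350 × 0.03929 ≈ 13.8 µg/L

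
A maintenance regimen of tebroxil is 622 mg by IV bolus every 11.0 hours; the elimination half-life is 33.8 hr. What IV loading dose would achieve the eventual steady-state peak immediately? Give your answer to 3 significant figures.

k = ln 2 / 33.8 = 0.02051 hr⁻¹
Accumulation ratio R = 1 / (1 − e^(−kτ)) = 1 / (1 − e^(−0.02051×11.0)) = 1 / (1 − 0.7981) = 4.952
Loading dose = maintenance dose × R = 622 × 4.952 ≈ 3080 mg

3080 mg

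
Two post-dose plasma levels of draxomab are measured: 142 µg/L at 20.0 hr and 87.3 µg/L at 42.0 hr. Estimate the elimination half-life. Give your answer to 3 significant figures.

k = ln(C₁/C₂) / (t₂ − t₁) = ln(142/87.3) / (42.0 − 20.0)
  = 0.4865 / 22.00 = 0.02211 hr⁻¹
t½ = ln 2 / k = ln 2 / 0.02211 ≈ 31.3 hours

31.3 hours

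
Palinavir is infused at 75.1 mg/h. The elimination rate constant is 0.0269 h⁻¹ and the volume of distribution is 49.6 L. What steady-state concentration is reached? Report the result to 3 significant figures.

56.3 µg/mL

CL = k · V = 0.0269 × 49.6 = 1.334 L/h
Css = rate / CL = 75.1 / 1.334 ≈ 56.3 µg/mL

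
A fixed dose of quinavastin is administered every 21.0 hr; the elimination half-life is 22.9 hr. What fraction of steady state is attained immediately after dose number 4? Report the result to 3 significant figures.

0.921

k = ln 2 / 22.9 = 0.03027 hr⁻¹
f_n = 1 − e^(−nkτ) = 1 − e^(−4 × 0.03027 × 21.0) = 1 − e^(−2.543) = 1 − 0.07867 ≈ 0.921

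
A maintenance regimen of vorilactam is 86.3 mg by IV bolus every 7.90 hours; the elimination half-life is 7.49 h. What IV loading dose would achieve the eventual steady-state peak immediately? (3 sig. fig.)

166 mg

k = ln 2 / 7.49 = 0.09254 h⁻¹
Accumulation ratio R = 1 / (1 − e^(−kτ)) = 1 / (1 − e^(−0.09254×7.90)) = 1 / (1 − 0.4814) = 1.928
Loading dose = maintenance dose × R = 86.3 × 1.928 ≈ 166 mg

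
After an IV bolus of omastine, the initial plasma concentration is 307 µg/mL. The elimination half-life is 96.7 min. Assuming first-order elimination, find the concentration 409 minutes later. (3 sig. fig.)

k = ln 2 / 96.7 = 0.007168 min⁻¹
C(t) = C₀ e^(−kt) = 307 × e^(−0.007168 × 409) = 307 × e^(−2.932) = 307 × 0.05331 ≈ 16.4 µg/mL

16.4 µg/mL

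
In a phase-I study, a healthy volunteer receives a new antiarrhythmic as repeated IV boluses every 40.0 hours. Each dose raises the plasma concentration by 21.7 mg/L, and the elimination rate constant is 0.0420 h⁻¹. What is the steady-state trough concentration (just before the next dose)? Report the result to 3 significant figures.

4.97 mg/L

Fraction remaining after one interval: e^(−kτ) = e^(−0.04200 × 40.0) = 0.1864
R = 1 / (1 − 0.1864) = 1.229
Css,max = 21.7 × 1.229 = 26.67 mg/L
Css,min = Css,max × e^(−kτ) = 26.67 × 0.1864 ≈ 4.97 mg/L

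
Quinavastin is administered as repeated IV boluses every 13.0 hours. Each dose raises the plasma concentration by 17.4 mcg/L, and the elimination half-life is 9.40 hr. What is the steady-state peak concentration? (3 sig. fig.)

28.2 mcg/L

k = ln 2 / 9.40 = 0.07374 hr⁻¹
Fraction remaining after one interval: e^(−kτ) = e^(−0.07374 × 13.0) = 0.3834
R = 1 / (1 − 0.3834) = 1.622
Css,max = 17.4 × 1.622 ≈ 28.2 mcg/L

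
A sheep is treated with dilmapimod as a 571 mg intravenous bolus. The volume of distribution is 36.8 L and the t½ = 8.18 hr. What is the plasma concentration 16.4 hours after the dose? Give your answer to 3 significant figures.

C₀ = dose / V = 571 / 36.8 = 15.52 µg/mL
k = ln 2 / 8.18 = 0.08474 hr⁻¹
C(t) = C₀ e^(−kt) = 15.52 × e^(−0.08474 × 16.4) = 15.52 × e^(−1.390) = 15.52 × 0.2492 ≈ 3.87 µg/mL

3.87 µg/mL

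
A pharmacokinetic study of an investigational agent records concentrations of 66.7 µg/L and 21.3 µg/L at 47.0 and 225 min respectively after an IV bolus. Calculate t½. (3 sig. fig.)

108 minutes

k = ln(C₁/C₂) / (t₂ − t₁) = ln(66.7/21.3) / (225 − 47.0)
  = 1.141 / 178.0 = 0.006413 min⁻¹
t½ = ln 2 / k = ln 2 / 0.006413 ≈ 108 minutes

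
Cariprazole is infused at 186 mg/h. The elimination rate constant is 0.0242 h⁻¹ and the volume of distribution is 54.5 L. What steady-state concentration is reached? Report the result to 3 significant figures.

CL = k · V = 0.0242 × 54.5 = 1.319 L/h
Css = rate / CL = 186 / 1.319 ≈ 141 mg/L

141 mg/L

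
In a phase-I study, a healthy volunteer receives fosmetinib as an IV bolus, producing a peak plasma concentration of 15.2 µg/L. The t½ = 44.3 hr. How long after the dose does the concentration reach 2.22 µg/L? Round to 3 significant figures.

123 hours

k = ln 2 / 44.3 = 0.01565 hr⁻¹
C(t) = C₀ e^(−kt)  ⇒  t = ln(C₀/C) / k
t = ln(15.2/2.22) / 0.01565 = 1.924 / 0.01565 ≈ 123 hours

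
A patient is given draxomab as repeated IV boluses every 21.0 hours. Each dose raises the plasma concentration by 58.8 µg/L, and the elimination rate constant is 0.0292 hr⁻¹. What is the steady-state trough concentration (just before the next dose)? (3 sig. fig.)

69.5 µg/L

Fraction remaining after one interval: e^(−kτ) = e^(−0.02920 × 21.0) = 0.5416
R = 1 / (1 − 0.5416) = 2.182
Css,max = 58.8 × 2.182 = 128.3 µg/L
Css,min = Css,max × e^(−kτ) = 128.3 × 0.5416 ≈ 69.5 µg/L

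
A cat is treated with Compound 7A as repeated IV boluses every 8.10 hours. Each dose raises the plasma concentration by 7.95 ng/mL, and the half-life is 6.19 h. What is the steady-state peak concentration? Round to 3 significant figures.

k = ln 2 / 6.19 = 0.1120 h⁻¹
Fraction remaining after one interval: e^(−kτ) = e^(−0.1120 × 8.10) = 0.4037
R = 1 / (1 − 0.4037) = 1.677
Css,max = 7.95 × 1.677 ≈ 13.3 ng/mL

13.3 ng/mL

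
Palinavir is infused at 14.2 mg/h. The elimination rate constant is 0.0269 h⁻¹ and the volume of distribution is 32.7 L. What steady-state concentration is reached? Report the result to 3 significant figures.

CL = k · V = 0.0269 × 32.7 = 0.8796 L/h
Css = rate / CL = 14.2 / 0.8796 ≈ 16.1 mg/L

16.1 mg/L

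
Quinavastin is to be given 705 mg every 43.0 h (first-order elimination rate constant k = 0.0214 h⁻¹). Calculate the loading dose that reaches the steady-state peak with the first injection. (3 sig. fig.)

Accumulation ratio R = 1 / (1 − e^(−kτ)) = 1 / (1 − e^(−0.02140×43.0)) = 1 / (1 − 0.3984) = 1.662
Loading dose = maintenance dose × R = 705 × 1.662 ≈ 1170 mg

1170 mg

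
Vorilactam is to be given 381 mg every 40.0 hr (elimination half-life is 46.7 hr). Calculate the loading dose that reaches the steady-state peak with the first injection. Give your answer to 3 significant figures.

k = ln 2 / 46.7 = 0.01484 hr⁻¹
Accumulation ratio R = 1 / (1 − e^(−kτ)) = 1 / (1 − e^(−0.01484×40.0)) = 1 / (1 − 0.5523) = 2.234
Loading dose = maintenance dose × R = 381 × 2.234 ≈ 851 mg

851 mg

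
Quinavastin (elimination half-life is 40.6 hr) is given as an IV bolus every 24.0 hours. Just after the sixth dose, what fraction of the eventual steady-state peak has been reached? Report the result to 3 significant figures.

k = ln 2 / 40.6 = 0.01707 hr⁻¹
f_n = 1 − e^(−nkτ) = 1 − e^(−6 × 0.01707 × 24.0) = 1 − e^(−2.458) = 1 − 0.08557 ≈ 0.914

0.914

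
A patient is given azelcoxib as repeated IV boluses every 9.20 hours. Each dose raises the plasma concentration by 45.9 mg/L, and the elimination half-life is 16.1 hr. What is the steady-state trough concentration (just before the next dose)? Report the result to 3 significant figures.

94.4 mg/L

k = ln 2 / 16.1 = 0.04305 hr⁻¹
Fraction remaining after one interval: e^(−kτ) = e^(−0.04305 × 9.20) = 0.6730
R = 1 / (1 − 0.6730) = 3.058
Css,max = 45.9 × 3.058 = 140.3 mg/L
Css,min = Css,max × e^(−kτ) = 140.3 × 0.6730 ≈ 94.4 mg/L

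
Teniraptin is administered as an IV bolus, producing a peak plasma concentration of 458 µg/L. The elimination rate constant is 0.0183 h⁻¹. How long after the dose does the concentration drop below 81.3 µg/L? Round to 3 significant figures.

94.5 hours

C(t) = C₀ e^(−kt)  ⇒  t = ln(C₀/C) / k
t = ln(458/81.3) / 0.01830 = 1.729 / 0.01830 ≈ 94.5 hours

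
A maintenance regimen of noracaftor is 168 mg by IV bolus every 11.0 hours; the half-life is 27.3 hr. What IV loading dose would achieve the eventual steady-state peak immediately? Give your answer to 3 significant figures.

689 mg

k = ln 2 / 27.3 = 0.02539 hr⁻¹
Accumulation ratio R = 1 / (1 − e^(−kτ)) = 1 / (1 − e^(−0.02539×11.0)) = 1 / (1 − 0.7563) = 4.104
Loading dose = maintenance dose × R = 168 × 4.104 ≈ 689 mg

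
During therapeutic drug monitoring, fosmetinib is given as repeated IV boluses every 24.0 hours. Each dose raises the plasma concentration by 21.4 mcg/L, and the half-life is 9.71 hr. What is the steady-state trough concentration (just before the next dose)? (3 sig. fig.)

4.71 mcg/L

k = ln 2 / 9.71 = 0.07138 hr⁻¹
Fraction remaining after one interval: e^(−kτ) = e^(−0.07138 × 24.0) = 0.1803
R = 1 / (1 − 0.1803) = 1.220
Css,max = 21.4 × 1.220 = 26.11 mcg/L
Css,min = Css,max × e^(−kτ) = 26.11 × 0.1803 ≈ 4.71 mcg/L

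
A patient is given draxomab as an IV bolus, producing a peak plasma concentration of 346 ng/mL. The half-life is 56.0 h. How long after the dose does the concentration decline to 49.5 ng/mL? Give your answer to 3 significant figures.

157 hours

k = ln 2 / 56.0 = 0.01238 h⁻¹
C(t) = C₀ e^(−kt)  ⇒  t = ln(C₀/C) / k
t = ln(346/49.5) / 0.01238 = 1.944 / 0.01238 ≈ 157 hours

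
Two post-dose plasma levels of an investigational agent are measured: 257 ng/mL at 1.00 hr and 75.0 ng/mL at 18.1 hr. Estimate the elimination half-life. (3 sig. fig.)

9.62 hours

k = ln(C₁/C₂) / (t₂ − t₁) = ln(257/75.0) / (18.1 − 1.00)
  = 1.232 / 17.10 = 0.07202 hr⁻¹
t½ = ln 2 / k = ln 2 / 0.07202 ≈ 9.62 hours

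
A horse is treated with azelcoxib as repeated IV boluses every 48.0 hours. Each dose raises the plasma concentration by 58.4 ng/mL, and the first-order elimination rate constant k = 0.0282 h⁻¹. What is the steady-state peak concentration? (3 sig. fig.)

78.7 ng/mL

Fraction remaining after one interval: e^(−kτ) = e^(−0.02820 × 48.0) = 0.2583
R = 1 / (1 − 0.2583) = 1.348
Css,max = 58.4 × 1.348 ≈ 78.7 ng/mL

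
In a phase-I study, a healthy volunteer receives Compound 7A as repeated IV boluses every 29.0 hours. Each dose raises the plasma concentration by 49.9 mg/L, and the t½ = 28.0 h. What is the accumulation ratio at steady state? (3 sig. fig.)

1.95

k = ln 2 / 28.0 = 0.02476 h⁻¹
Fraction remaining after one interval: e^(−kτ) = e^(−0.02476 × 29.0) = 0.4878
R = 1 / (1 − 0.4878) = 1 / 0.5122 ≈ 1.95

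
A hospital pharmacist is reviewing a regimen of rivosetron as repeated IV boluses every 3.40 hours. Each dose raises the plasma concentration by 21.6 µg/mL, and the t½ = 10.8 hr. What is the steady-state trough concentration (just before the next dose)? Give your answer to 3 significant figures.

k = ln 2 / 10.8 = 0.06418 hr⁻¹
Fraction remaining after one interval: e^(−kτ) = e^(−0.06418 × 3.40) = 0.8040
R = 1 / (1 − 0.8040) = 5.101
Css,max = 21.6 × 5.101 = 110.2 µg/mL
Css,min = Css,max × e^(−kτ) = 110.2 × 0.8040 ≈ 88.6 µg/mL

88.6 µg/mL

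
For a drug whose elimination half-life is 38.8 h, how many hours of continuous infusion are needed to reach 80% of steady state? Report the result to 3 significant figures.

k = ln 2 / 38.8 = 0.01786 h⁻¹
f = 1 − e^(−kt)  ⇒  t = −ln(1 − f) / k
t = −ln(1 − 0.8) / 0.01786 = 1.609 / 0.01786 ≈ 90.1 hours

90.1 hours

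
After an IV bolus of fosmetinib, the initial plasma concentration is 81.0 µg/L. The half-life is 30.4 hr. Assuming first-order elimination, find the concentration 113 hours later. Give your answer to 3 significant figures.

k = ln 2 / 30.4 = 0.02280 hr⁻¹
113 hr is 3.717 half-lives, so C = 81.0 × (1/2)^3.717 = 81.0 × 0.07604 ≈ 6.16 µg/L

6.16 µg/L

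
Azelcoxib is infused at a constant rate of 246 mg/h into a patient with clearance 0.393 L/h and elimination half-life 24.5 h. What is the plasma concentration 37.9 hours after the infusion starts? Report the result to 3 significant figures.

412 mg/L

Css = rate / CL = 246 / 0.393 = 626.0 mg/L
k = ln 2 / 24.5 = 0.02829 h⁻¹
C(t) = Css (1 − e^(−kt)) = 626.0 × (1 − e^(−1.072)) = 626.0 × 0.6578 ≈ 412 mg/L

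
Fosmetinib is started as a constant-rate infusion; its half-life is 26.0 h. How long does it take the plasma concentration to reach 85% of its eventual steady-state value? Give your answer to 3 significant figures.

k = ln 2 / 26.0 = 0.02666 h⁻¹
f = 1 − e^(−kt)  ⇒  t = −ln(1 − f) / k
t = −ln(1 − 0.85) / 0.02666 = 1.897 / 0.02666 ≈ 71.2 hours

71.2 hours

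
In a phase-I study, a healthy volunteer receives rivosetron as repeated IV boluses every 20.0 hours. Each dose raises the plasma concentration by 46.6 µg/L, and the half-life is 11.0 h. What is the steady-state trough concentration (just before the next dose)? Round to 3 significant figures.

18.4 µg/L

k = ln 2 / 11.0 = 0.06301 h⁻¹
Fraction remaining after one interval: e^(−kτ) = e^(−0.06301 × 20.0) = 0.2836
R = 1 / (1 − 0.2836) = 1.396
Css,max = 46.6 × 1.396 = 65.05 µg/L
Css,min = Css,max × e^(−kτ) = 65.05 × 0.2836 ≈ 18.4 µg/L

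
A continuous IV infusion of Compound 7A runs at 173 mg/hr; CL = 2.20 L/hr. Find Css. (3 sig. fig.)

78.6 µg/mL

Css = infusion rate / CL = 173 / 2.20 ≈ 78.6 µg/mL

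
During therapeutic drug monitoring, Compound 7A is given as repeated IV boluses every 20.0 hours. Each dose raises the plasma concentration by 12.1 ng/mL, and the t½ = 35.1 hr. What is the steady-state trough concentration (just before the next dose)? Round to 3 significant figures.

k = ln 2 / 35.1 = 0.01975 hr⁻¹
Fraction remaining after one interval: e^(−kτ) = e^(−0.01975 × 20.0) = 0.6737
R = 1 / (1 − 0.6737) = 3.065
Css,max = 12.1 × 3.065 = 37.08 ng/mL
Css,min = Css,max × e^(−kτ) = 37.08 × 0.6737 ≈ 25.0 ng/mL

25.0 ng/mL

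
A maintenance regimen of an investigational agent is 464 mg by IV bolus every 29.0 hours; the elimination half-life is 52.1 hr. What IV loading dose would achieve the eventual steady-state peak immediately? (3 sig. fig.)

k = ln 2 / 52.1 = 0.01330 hr⁻¹
Accumulation ratio R = 1 / (1 − e^(−kτ)) = 1 / (1 − e^(−0.01330×29.0)) = 1 / (1 − 0.6799) = 3.124
Loading dose = maintenance dose × R = 464 × 3.124 ≈ 1450 mg

1450 mg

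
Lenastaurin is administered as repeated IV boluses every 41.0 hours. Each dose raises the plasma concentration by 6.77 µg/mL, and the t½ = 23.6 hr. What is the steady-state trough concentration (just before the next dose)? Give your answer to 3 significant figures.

2.90 µg/mL

k = ln 2 / 23.6 = 0.02937 hr⁻¹
Fraction remaining after one interval: e^(−kτ) = e^(−0.02937 × 41.0) = 0.2999
R = 1 / (1 − 0.2999) = 1.428
Css,max = 6.77 × 1.428 = 9.671 µg/mL
Css,min = Css,max × e^(−kτ) = 9.671 × 0.2999 ≈ 2.90 µg/mL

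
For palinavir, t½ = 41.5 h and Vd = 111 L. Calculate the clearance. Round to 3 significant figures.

k = ln 2 / t½ = ln 2 / 41.5 = 0.01670 h⁻¹
CL = k · V = 0.01670 × 111 ≈ 1.85 L/h

1.85 L/h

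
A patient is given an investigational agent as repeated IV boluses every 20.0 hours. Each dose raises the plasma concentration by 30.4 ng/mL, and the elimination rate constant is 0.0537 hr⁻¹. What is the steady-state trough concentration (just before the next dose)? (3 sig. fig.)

15.8 ng/mL

Fraction remaining after one interval: e^(−kτ) = e^(−0.05370 × 20.0) = 0.3416
R = 1 / (1 − 0.3416) = 1.519
Css,max = 30.4 × 1.519 = 46.18 ng/mL
Css,min = Css,max × e^(−kτ) = 46.18 × 0.3416 ≈ 15.8 ng/mL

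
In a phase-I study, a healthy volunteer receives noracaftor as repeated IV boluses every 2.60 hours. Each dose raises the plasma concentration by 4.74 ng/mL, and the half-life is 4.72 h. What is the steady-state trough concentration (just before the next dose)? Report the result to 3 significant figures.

10.2 ng/mL

k = ln 2 / 4.72 = 0.1469 h⁻¹
Fraction remaining after one interval: e^(−kτ) = e^(−0.1469 × 2.60) = 0.6826
R = 1 / (1 − 0.6826) = 3.151
Css,max = 4.74 × 3.151 = 14.93 ng/mL
Css,min = Css,max × e^(−kτ) = 14.93 × 0.6826 ≈ 10.2 ng/mL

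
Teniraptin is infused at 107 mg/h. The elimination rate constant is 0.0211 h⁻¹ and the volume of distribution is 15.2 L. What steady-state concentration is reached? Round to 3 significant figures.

CL = k · V = 0.0211 × 15.2 = 0.3207 L/h
Css = rate / CL = 107 / 0.3207 ≈ 334 mg/L

334 mg/L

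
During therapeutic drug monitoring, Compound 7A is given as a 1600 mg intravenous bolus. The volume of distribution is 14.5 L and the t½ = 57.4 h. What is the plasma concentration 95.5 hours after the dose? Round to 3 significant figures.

34.8 µg/mL

C₀ = dose / V = 1600 / 14.5 = 110.3 µg/mL
k = ln 2 / 57.4 = 0.01208 h⁻¹
C(t) = C₀ e^(−kt) = 110.3 × e^(−0.01208 × 95.5) = 110.3 × e^(−1.153) = 110.3 × 0.3156 ≈ 34.8 µg/mL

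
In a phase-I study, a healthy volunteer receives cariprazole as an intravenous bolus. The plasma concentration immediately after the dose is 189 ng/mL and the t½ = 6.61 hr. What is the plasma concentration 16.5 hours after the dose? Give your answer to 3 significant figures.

k = ln 2 / 6.61 = 0.1049 hr⁻¹
C(t) = C₀ e^(−kt) = 189 × e^(−0.1049 × 16.5) = 189 × e^(−1.730) = 189 × 0.1772 ≈ 33.5 ng/mL

33.5 ng/mL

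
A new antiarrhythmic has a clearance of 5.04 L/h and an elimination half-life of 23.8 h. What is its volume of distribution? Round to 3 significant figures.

k = ln 2 / t½ = ln 2 / 23.8 = 0.02912 h⁻¹
V = CL / k = 5.04 / 0.02912 ≈ 173 L

173 L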